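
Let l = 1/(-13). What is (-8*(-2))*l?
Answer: -16/13 ≈ -1.2308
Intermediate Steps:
l = -1/13 ≈ -0.076923
(-8*(-2))*l = -8*(-2)*(-1/13) = 16*(-1/13) = -16/13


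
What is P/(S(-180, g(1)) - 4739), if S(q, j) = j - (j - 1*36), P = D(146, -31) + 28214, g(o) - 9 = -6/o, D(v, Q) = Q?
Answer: -28183/4703 ≈ -5.9926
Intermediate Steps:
g(o) = 9 - 6/o
P = 28183 (P = -31 + 28214 = 28183)
S(q, j) = 36 (S(q, j) = j - (j - 36) = j - (-36 + j) = j + (36 - j) = 36)
P/(S(-180, g(1)) - 4739) = 28183/(36 - 4739) = 28183/(-4703) = 28183*(-1/4703) = -28183/4703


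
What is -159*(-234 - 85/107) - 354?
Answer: 3956679/107 ≈ 36978.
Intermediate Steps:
-159*(-234 - 85/107) - 354 = -159*(-25123/107) - 354 = 3994557/107 - 354 = 3956679/107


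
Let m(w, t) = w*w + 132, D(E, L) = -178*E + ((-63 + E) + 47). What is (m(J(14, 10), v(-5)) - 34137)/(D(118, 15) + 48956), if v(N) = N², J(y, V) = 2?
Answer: -34001/28054 ≈ -1.2120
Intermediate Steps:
D(E, L) = -16 - 177*E (D(E, L) = -178*E + (-16 + E) = -16 - 177*E)
m(w, t) = 132 + w² (m(w, t) = w² + 132 = 132 + w²)
(m(J(14, 10), v(-5)) - 34137)/(D(118, 15) + 48956) = ((132 + 2²) - 34137)/((-16 - 177*118) + 48956) = ((132 + 4) - 34137)/((-16 - 20886) + 48956) = (136 - 34137)/(-20902 + 48956) = -34001/28054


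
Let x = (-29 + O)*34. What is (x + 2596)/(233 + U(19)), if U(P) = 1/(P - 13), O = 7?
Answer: 11088/1399 ≈ 7.9257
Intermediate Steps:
U(P) = 1/(-13 + P)
x = -748 (x = (-29 + 7)*34 = -22*34 = -748)
(x + 2596)/(233 + U(19)) = (-748 + 2596)/(233 + 1/(-13 + 19)) = 1848/(233 + 1/6) = 1848/(233 + ⅙) = 1848/(1399/6) = 1848*(6/1399) = 11088/1399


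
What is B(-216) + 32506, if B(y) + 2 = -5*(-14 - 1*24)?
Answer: 32694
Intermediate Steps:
B(y) = 188 (B(y) = -2 - 5*(-14 - 1*24) = -2 - 5*(-14 - 24) = -2 - 5*(-38) = -2 + 190 = 188)
B(-216) + 32506 = 188 + 32506 = 32694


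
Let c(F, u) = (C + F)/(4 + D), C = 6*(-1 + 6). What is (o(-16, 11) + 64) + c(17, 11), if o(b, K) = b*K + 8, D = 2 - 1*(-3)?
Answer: -889/9 ≈ -98.778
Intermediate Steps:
C = 30 (C = 6*5 = 30)
D = 5 (D = 2 + 3 = 5)
o(b, K) = 8 + K*b (o(b, K) = K*b + 8 = 8 + K*b)
c(F, u) = 10/3 + F/9 (c(F, u) = (30 + F)/(4 + 5) = (30 + F)/9 = (30 + F)*(1/9) = 10/3 + F/9)
(o(-16, 11) + 64) + c(17, 11) = ((8 + 11*(-16)) + 64) + (10/3 + (1/9)*17) = ((8 - 176) + 64) + (10/3 + 17/9) = (-168 + 64) + 47/9 = -104 + 47/9 = -889/9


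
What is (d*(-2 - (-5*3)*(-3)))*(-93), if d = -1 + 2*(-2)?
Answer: -21855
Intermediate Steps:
d = -5 (d = -1 - 4 = -5)
(d*(-2 - (-5*3)*(-3)))*(-93) = -5*(-2 - (-5*3)*(-3))*(-93) = -5*(-2 - (-15)*(-3))*(-93) = -5*(-2 - 1*45)*(-93) = -5*(-2 - 45)*(-93) = -5*(-47)*(-93) = 235*(-93) = -21855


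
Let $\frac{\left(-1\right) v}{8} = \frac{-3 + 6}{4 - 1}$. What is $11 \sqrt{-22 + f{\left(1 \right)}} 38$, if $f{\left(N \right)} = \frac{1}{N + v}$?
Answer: $\frac{418 i \sqrt{1085}}{7} \approx 1966.9 i$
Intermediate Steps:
$v = -8$ ($v = - 8 \frac{-3 + 6}{4 - 1} = - 8 \cdot \frac{3}{3} = - 8 \cdot 3 \cdot \frac{1}{3} = \left(-8\right) 1 = -8$)
$f{\left(N \right)} = \frac{1}{-8 + N}$ ($f{\left(N \right)} = \frac{1}{N - 8} = \frac{1}{-8 + N}$)
$11 \sqrt{-22 + f{\left(1 \right)}} 38 = 11 \sqrt{-22 + \frac{1}{-8 + 1}} \cdot 38 = 11 \sqrt{-22 + \frac{1}{-7}} \cdot 38 = 11 \sqrt{-22 - \frac{1}{7}} \cdot 38 = 11 \sqrt{- \frac{155}{7}} \cdot 38 = 11 \frac{i \sqrt{1085}}{7} \cdot 38 = \frac{11 i \sqrt{1085}}{7} \cdot 38 = \frac{418 i \sqrt{1085}}{7}$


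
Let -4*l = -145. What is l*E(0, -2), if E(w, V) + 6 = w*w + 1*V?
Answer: -290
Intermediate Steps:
l = 145/4 (l = -¼*(-145) = 145/4 ≈ 36.250)
E(w, V) = -6 + V + w² (E(w, V) = -6 + (w*w + 1*V) = -6 + (w² + V) = -6 + (V + w²) = -6 + V + w²)
l*E(0, -2) = 145*(-6 - 2 + 0²)/4 = 145*(-6 - 2 + 0)/4 = (145/4)*(-8) = -290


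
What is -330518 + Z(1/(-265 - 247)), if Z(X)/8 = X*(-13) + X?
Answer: -5288285/16 ≈ -3.3052e+5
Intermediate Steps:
Z(X) = -96*X (Z(X) = 8*(X*(-13) + X) = 8*(-13*X + X) = 8*(-12*X) = -96*X)
-330518 + Z(1/(-265 - 247)) = -330518 - 96/(-265 - 247) = -330518 - 96/(-512) = -330518 - 96*(-1/512) = -330518 + 3/16 = -5288285/16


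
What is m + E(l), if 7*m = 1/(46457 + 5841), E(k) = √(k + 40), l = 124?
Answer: 1/366086 + 2*√41 ≈ 12.806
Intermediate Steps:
E(k) = √(40 + k)
m = 1/366086 (m = 1/(7*(46457 + 5841)) = (⅐)/52298 = (⅐)*(1/52298) = 1/366086 ≈ 2.7316e-6)
m + E(l) = 1/366086 + √(40 + 124) = 1/366086 + √164 = 1/366086 + 2*√41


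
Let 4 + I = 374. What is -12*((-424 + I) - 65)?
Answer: 1428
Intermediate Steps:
I = 370 (I = -4 + 374 = 370)
-12*((-424 + I) - 65) = -12*((-424 + 370) - 65) = -12*(-54 - 65) = -12*(-119) = 1428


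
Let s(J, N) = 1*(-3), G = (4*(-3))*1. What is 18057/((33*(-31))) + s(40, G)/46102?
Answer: -277488961/15720782 ≈ -17.651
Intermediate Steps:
G = -12 (G = -12*1 = -12)
s(J, N) = -3
18057/((33*(-31))) + s(40, G)/46102 = 18057/((33*(-31))) - 3/46102 = 18057/(-1023) - 3*1/46102 = 18057*(-1/1023) - 3/46102 = -6019/341 - 3/46102 = -277488961/15720782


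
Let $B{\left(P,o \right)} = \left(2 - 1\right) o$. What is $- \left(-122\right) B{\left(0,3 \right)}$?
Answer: $366$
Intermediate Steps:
$B{\left(P,o \right)} = o$ ($B{\left(P,o \right)} = 1 o = o$)
$- \left(-122\right) B{\left(0,3 \right)} = - \left(-122\right) 3 = \left(-1\right) \left(-366\right) = 366$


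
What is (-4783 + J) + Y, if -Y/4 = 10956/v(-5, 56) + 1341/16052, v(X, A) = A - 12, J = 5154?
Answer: -2509466/4013 ≈ -625.33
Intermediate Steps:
v(X, A) = -12 + A
Y = -3998289/4013 (Y = -4*(10956/(-12 + 56) + 1341/16052) = -4*(10956/44 + 1341*(1/16052)) = -4*(10956*(1/44) + 1341/16052) = -4*(249 + 1341/16052) = -4*3998289/16052 = -3998289/4013 ≈ -996.33)
(-4783 + J) + Y = (-4783 + 5154) - 3998289/4013 = 371 - 3998289/4013 = -2509466/4013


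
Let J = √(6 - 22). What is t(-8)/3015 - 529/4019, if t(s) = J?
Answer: -529/4019 + 4*I/3015 ≈ -0.13162 + 0.0013267*I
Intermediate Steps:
J = 4*I (J = √(-16) = 4*I ≈ 4.0*I)
t(s) = 4*I
t(-8)/3015 - 529/4019 = (4*I)/3015 - 529/4019 = (4*I)*(1/3015) - 529*1/4019 = 4*I/3015 - 529/4019 = -529/4019 + 4*I/3015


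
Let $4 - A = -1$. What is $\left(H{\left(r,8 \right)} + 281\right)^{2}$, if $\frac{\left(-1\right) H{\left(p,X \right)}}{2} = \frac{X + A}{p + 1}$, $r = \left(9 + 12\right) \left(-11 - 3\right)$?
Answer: $\frac{6783004881}{85849} \approx 79011.0$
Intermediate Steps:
$A = 5$ ($A = 4 - -1 = 4 + 1 = 5$)
$r = -294$ ($r = 21 \left(-14\right) = -294$)
$H{\left(p,X \right)} = - \frac{2 \left(5 + X\right)}{1 + p}$ ($H{\left(p,X \right)} = - 2 \frac{X + 5}{p + 1} = - 2 \frac{5 + X}{1 + p} = - \frac{2 \left(5 + X\right)}{1 + p}$)
$\left(H{\left(r,8 \right)} + 281\right)^{2} = \left(\frac{2 \left(-5 - 8\right)}{1 - 294} + 281\right)^{2} = \left(\frac{2 \left(-5 - 8\right)}{-293} + 281\right)^{2} = \left(2 \left(- \frac{1}{293}\right) \left(-13\right) + 281\right)^{2} = \left(\frac{26}{293} + 281\right)^{2} = \left(\frac{82359}{293}\right)^{2} = \frac{6783004881}{85849}$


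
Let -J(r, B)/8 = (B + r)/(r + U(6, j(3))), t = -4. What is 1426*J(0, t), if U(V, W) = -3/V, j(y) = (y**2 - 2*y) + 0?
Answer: -91264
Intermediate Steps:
j(y) = y**2 - 2*y
J(r, B) = -8*(B + r)/(-1/2 + r) (J(r, B) = -8*(B + r)/(r - 3/6) = -8*(B + r)/(r - 3*1/6) = -8*(B + r)/(r - 1/2) = -8*(B + r)/(-1/2 + r))
1426*J(0, t) = 1426*(16*(-1*(-4) - 1*0)/(-1 + 2*0)) = 1426*(16*(4 + 0)/(-1 + 0)) = 1426*(16*4/(-1)) = 1426*(16*(-1)*4) = 1426*(-64) = -91264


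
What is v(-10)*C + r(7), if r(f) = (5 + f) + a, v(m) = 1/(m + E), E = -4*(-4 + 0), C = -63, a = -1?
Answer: ½ ≈ 0.50000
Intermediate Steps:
E = 16 (E = -4*(-4) = 16)
v(m) = 1/(16 + m) (v(m) = 1/(m + 16) = 1/(16 + m))
r(f) = 4 + f (r(f) = (5 + f) - 1 = 4 + f)
v(-10)*C + r(7) = -63/(16 - 10) + (4 + 7) = -63/6 + 11 = (⅙)*(-63) + 11 = -21/2 + 11 = ½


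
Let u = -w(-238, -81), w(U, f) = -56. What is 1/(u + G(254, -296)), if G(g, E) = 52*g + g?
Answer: 1/13518 ≈ 7.3975e-5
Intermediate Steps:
G(g, E) = 53*g
u = 56 (u = -1*(-56) = 56)
1/(u + G(254, -296)) = 1/(56 + 53*254) = 1/(56 + 13462) = 1/13518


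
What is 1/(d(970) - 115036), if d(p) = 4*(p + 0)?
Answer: -1/111156 ≈ -8.9964e-6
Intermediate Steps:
d(p) = 4*p
1/(d(970) - 115036) = 1/(4*970 - 115036) = 1/(3880 - 115036) = 1/(-111156) = -1/111156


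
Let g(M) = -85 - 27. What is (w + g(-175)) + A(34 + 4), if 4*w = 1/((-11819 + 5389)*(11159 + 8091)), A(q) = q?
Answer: -36638140001/495110000 ≈ -74.000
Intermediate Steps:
g(M) = -112
w = -1/495110000 (w = 1/(4*(((-11819 + 5389)*(11159 + 8091)))) = 1/(4*((-6430*19250))) = (¼)/(-123777500) = (¼)*(-1/123777500) = -1/495110000 ≈ -2.0198e-9)
(w + g(-175)) + A(34 + 4) = (-1/495110000 - 112) + (34 + 4) = -55452320001/495110000 + 38 = -36638140001/495110000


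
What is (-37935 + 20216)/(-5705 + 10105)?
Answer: -17719/4400 ≈ -4.0270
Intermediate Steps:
(-37935 + 20216)/(-5705 + 10105) = -17719/4400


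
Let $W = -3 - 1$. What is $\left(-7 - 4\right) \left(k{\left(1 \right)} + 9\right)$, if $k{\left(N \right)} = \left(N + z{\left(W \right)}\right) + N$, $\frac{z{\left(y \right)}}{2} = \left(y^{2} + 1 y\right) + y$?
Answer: $-297$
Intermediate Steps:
$W = -4$ ($W = -3 - 1 = -4$)
$z{\left(y \right)} = 2 y^{2} + 4 y$ ($z{\left(y \right)} = 2 \left(\left(y^{2} + 1 y\right) + y\right) = 2 \left(\left(y^{2} + y\right) + y\right) = 2 \left(\left(y + y^{2}\right) + y\right) = 2 \left(y^{2} + 2 y\right) = 2 y^{2} + 4 y$)
$k{\left(N \right)} = 16 + 2 N$ ($k{\left(N \right)} = \left(N + 2 \left(-4\right) \left(2 - 4\right)\right) + N = \left(N + 2 \left(-4\right) \left(-2\right)\right) + N = \left(N + 16\right) + N = \left(16 + N\right) + N = 16 + 2 N$)
$\left(-7 - 4\right) \left(k{\left(1 \right)} + 9\right) = \left(-7 - 4\right) \left(\left(16 + 2 \cdot 1\right) + 9\right) = - 11 \left(\left(16 + 2\right) + 9\right) = - 11 \left(18 + 9\right) = \left(-11\right) 27 = -297$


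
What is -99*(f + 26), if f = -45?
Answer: 1881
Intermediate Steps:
-99*(f + 26) = -99*(-45 + 26) = -99*(-19) = 1881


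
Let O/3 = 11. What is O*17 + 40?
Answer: 601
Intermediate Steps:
O = 33 (O = 3*11 = 33)
O*17 + 40 = 33*17 + 40 = 561 + 40 = 601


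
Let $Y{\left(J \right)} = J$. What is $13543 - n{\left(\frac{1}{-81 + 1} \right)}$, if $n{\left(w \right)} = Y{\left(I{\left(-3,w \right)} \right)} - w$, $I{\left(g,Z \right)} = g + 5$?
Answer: $\frac{1083279}{80} \approx 13541.0$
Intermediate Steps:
$I{\left(g,Z \right)} = 5 + g$
$n{\left(w \right)} = 2 - w$ ($n{\left(w \right)} = \left(5 - 3\right) - w = 2 - w$)
$13543 - n{\left(\frac{1}{-81 + 1} \right)} = 13543 - \left(2 - \frac{1}{-81 + 1}\right) = 13543 - \left(2 - \frac{1}{-80}\right) = 13543 - \left(2 - - \frac{1}{80}\right) = 13543 - \left(2 + \frac{1}{80}\right) = 13543 - \frac{161}{80} = \frac{1083279}{80}$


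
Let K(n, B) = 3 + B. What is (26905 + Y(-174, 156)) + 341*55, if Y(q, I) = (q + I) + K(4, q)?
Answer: 45471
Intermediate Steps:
Y(q, I) = 3 + I + 2*q (Y(q, I) = (q + I) + (3 + q) = (I + q) + (3 + q) = 3 + I + 2*q)
(26905 + Y(-174, 156)) + 341*55 = (26905 + (3 + 156 + 2*(-174))) + 341*55 = (26905 + (3 + 156 - 348)) + 18755 = (26905 - 189) + 18755 = 26716 + 18755 = 45471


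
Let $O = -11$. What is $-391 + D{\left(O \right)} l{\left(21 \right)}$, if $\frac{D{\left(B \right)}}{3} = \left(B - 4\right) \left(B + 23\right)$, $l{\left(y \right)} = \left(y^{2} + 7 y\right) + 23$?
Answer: $-330331$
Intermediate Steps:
$l{\left(y \right)} = 23 + y^{2} + 7 y$
$D{\left(B \right)} = 3 \left(-4 + B\right) \left(23 + B\right)$ ($D{\left(B \right)} = 3 \left(B - 4\right) \left(B + 23\right) = 3 \left(-4 + B\right) \left(23 + B\right)$)
$-391 + D{\left(O \right)} l{\left(21 \right)} = -391 + \left(-276 + 3 \left(-11\right)^{2} + 57 \left(-11\right)\right) \left(23 + 21^{2} + 7 \cdot 21\right) = -391 + \left(-276 + 3 \cdot 121 - 627\right) \left(23 + 441 + 147\right) = -391 + \left(-276 + 363 - 627\right) 611 = -391 - 329940 = -330331$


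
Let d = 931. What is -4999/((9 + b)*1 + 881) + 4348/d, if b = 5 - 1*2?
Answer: -40595/43757 ≈ -0.92774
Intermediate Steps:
b = 3 (b = 5 - 2 = 3)
-4999/((9 + b)*1 + 881) + 4348/d = -4999/((9 + 3)*1 + 881) + 4348/931 = -4999/(12*1 + 881) + 4348*(1/931) = -4999/(12 + 881) + 4348/931 = -4999/893 + 4348/931 = -40595/43757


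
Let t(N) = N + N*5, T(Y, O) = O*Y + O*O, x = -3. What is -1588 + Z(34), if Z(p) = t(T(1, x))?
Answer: -1552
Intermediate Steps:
T(Y, O) = O² + O*Y (T(Y, O) = O*Y + O² = O² + O*Y)
t(N) = 6*N (t(N) = N + 5*N = 6*N)
Z(p) = 36 (Z(p) = 6*(-3*(-3 + 1)) = 6*(-3*(-2)) = 6*6 = 36)
-1588 + Z(34) = -1588 + 36 = -1552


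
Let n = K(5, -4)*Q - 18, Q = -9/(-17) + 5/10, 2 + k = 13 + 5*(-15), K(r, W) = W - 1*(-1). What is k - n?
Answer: -1459/34 ≈ -42.912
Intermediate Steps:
K(r, W) = 1 + W (K(r, W) = W + 1 = 1 + W)
k = -64 (k = -2 + (13 + 5*(-15)) = -2 + (13 - 75) = -2 - 62 = -64)
Q = 35/34 (Q = -9*(-1/17) + 5*(1/10) = 9/17 + 1/2 = 35/34 ≈ 1.0294)
n = -717/34 (n = (1 - 4)*(35/34) - 18 = -3*35/34 - 18 = -105/34 - 18 = -717/34 ≈ -21.088)
k - n = -64 - 1*(-717/34) = -64 + 717/34 = -1459/34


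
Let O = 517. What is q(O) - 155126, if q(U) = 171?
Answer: -154955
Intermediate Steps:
q(O) - 155126 = 171 - 155126 = -154955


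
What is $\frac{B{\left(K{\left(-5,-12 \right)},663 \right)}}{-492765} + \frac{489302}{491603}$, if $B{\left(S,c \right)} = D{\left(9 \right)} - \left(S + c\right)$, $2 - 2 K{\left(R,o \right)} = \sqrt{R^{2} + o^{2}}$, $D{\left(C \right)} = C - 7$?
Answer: $\frac{1210191207}{1214259410} \approx 0.99665$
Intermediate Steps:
$D{\left(C \right)} = -7 + C$ ($D{\left(C \right)} = C - 7 = -7 + C$)
$K{\left(R,o \right)} = 1 - \frac{\sqrt{R^{2} + o^{2}}}{2}$
$B{\left(S,c \right)} = 2 - S - c$ ($B{\left(S,c \right)} = \left(-7 + 9\right) - \left(S + c\right) = 2 - \left(S + c\right) = 2 - S - c$)
$\frac{B{\left(K{\left(-5,-12 \right)},663 \right)}}{-492765} + \frac{489302}{491603} = \frac{2 - \left(1 - \frac{\sqrt{\left(-5\right)^{2} + \left(-12\right)^{2}}}{2}\right) - 663}{-492765} + \frac{489302}{491603} = \left(2 - \left(1 - \frac{\sqrt{25 + 144}}{2}\right) - 663\right) \left(- \frac{1}{492765}\right) + 489302 \cdot \frac{1}{491603} = \left(2 - \left(1 - \frac{\sqrt{169}}{2}\right) - 663\right) \left(- \frac{1}{492765}\right) + \frac{489302}{491603} = \left(2 - \left(1 - \frac{13}{2}\right) - 663\right) \left(- \frac{1}{492765}\right) + \frac{489302}{491603} = \left(2 - - \frac{11}{2} - 663\right) \left(- \frac{1}{492765}\right) + \frac{489302}{491603} = \left(2 + \frac{11}{2} - 663\right) \left(- \frac{1}{492765}\right) + \frac{489302}{491603} = \left(- \frac{1311}{2}\right) \left(- \frac{1}{492765}\right) + \frac{489302}{491603} = \frac{23}{17290} + \frac{489302}{491603} = \frac{1210191207}{1214259410}$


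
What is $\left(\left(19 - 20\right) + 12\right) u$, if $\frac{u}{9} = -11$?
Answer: $-1089$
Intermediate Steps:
$u = -99$ ($u = 9 \left(-11\right) = -99$)
$\left(\left(19 - 20\right) + 12\right) u = \left(\left(19 - 20\right) + 12\right) \left(-99\right) = \left(-1 + 12\right) \left(-99\right) = 11 \left(-99\right) = -1089$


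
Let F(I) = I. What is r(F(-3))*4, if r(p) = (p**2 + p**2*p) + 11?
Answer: -28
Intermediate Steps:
r(p) = 11 + p**2 + p**3 (r(p) = (p**2 + p**3) + 11 = 11 + p**2 + p**3)
r(F(-3))*4 = (11 + (-3)**2 + (-3)**3)*4 = (11 + 9 - 27)*4 = -7*4 = -28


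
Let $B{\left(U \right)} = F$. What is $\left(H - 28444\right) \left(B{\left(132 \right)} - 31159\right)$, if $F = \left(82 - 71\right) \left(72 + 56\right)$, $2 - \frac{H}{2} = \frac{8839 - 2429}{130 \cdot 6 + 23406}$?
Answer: $\frac{3410766999610}{4031} \approx 8.4613 \cdot 10^{8}$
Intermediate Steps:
$H = \frac{41962}{12093}$ ($H = 4 - 2 \frac{8839 - 2429}{130 \cdot 6 + 23406} = 4 - 2 \frac{6410}{780 + 23406} = 4 - 2 \cdot \frac{6410}{24186} = 4 - 2 \cdot 6410 \cdot \frac{1}{24186} = 4 - \frac{6410}{12093} = \frac{41962}{12093} \approx 3.4699$)
$F = 1408$ ($F = 11 \cdot 128 = 1408$)
$B{\left(U \right)} = 1408$
$\left(H - 28444\right) \left(B{\left(132 \right)} - 31159\right) = \left(\frac{41962}{12093} - 28444\right) \left(1408 - 31159\right) = \left(- \frac{343931330}{12093}\right) \left(-29751\right) = \frac{3410766999610}{4031}$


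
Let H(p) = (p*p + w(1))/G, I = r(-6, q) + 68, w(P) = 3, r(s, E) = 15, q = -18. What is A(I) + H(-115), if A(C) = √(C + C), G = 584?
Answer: 3307/146 + √166 ≈ 35.535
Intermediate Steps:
I = 83 (I = 15 + 68 = 83)
H(p) = 3/584 + p²/584 (H(p) = (p*p + 3)/584 = (p² + 3)*(1/584) = (3 + p²)*(1/584) = 3/584 + p²/584)
A(C) = √2*√C (A(C) = √(2*C) = √2*√C)
A(I) + H(-115) = √2*√83 + (3/584 + (1/584)*(-115)²) = √166 + (3/584 + (1/584)*13225) = √166 + (3/584 + 13225/584) = √166 + 3307/146 = 3307/146 + √166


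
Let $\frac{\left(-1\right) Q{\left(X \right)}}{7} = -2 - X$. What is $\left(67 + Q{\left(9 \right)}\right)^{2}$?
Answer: $20736$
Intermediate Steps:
$Q{\left(X \right)} = 14 + 7 X$ ($Q{\left(X \right)} = - 7 \left(-2 - X\right) = 14 + 7 X$)
$\left(67 + Q{\left(9 \right)}\right)^{2} = \left(67 + \left(14 + 7 \cdot 9\right)\right)^{2} = \left(67 + \left(14 + 63\right)\right)^{2} = \left(67 + 77\right)^{2} = 144^{2} = 20736$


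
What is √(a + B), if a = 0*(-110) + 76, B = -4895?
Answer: I*√4819 ≈ 69.419*I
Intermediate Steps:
a = 76 (a = 0 + 76 = 76)
√(a + B) = √(76 - 4895) = √(-4819) = I*√4819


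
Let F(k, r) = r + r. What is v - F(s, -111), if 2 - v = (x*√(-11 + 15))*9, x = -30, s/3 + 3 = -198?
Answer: 764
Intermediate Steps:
s = -603 (s = -9 + 3*(-198) = -9 - 594 = -603)
F(k, r) = 2*r
v = 542 (v = 2 - (-30*√(-11 + 15))*9 = 2 - (-30*√4)*9 = 2 - (-30*2)*9 = 2 - (-60)*9 = 2 - 1*(-540) = 2 + 540 = 542)
v - F(s, -111) = 542 - 2*(-111) = 542 - 1*(-222) = 542 + 222 = 764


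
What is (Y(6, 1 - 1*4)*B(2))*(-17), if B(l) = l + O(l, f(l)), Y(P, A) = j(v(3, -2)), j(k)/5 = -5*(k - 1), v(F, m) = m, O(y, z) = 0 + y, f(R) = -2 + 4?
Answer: -5100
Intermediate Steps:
f(R) = 2
O(y, z) = y
j(k) = 25 - 25*k (j(k) = 5*(-5*(k - 1)) = 5*(-5*(-1 + k)) = 5*(5 - 5*k) = 25 - 25*k)
Y(P, A) = 75 (Y(P, A) = 25 - 25*(-2) = 25 + 50 = 75)
B(l) = 2*l (B(l) = l + l = 2*l)
(Y(6, 1 - 1*4)*B(2))*(-17) = (75*(2*2))*(-17) = (75*4)*(-17) = 300*(-17) = -5100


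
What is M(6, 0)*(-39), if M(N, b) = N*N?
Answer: -1404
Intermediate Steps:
M(N, b) = N**2
M(6, 0)*(-39) = 6**2*(-39) = 36*(-39) = -1404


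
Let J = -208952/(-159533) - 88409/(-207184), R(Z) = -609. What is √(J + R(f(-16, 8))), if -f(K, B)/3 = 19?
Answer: 3*I*√4607105787384460215779/8263171268 ≈ 24.643*I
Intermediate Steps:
f(K, B) = -57 (f(K, B) = -3*19 = -57)
J = 57395664165/33052685072 (J = -208952*(-1/159533) - 88409*(-1/207184) = 208952/159533 + 88409/207184 = 57395664165/33052685072 ≈ 1.7365)
√(J + R(f(-16, 8))) = √(57395664165/33052685072 - 609) = √(-20071689544683/33052685072) = 3*I*√4607105787384460215779/8263171268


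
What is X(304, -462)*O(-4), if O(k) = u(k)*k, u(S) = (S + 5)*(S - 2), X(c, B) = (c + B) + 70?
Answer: -2112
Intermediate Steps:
X(c, B) = 70 + B + c (X(c, B) = (B + c) + 70 = 70 + B + c)
u(S) = (-2 + S)*(5 + S) (u(S) = (5 + S)*(-2 + S) = (-2 + S)*(5 + S))
O(k) = k*(-10 + k² + 3*k) (O(k) = (-10 + k² + 3*k)*k = k*(-10 + k² + 3*k))
X(304, -462)*O(-4) = (70 - 462 + 304)*(-4*(-10 + (-4)² + 3*(-4))) = -(-352)*(-10 + 16 - 12) = -(-352)*(-6) = -88*24 = -2112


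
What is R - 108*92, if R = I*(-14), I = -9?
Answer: -9810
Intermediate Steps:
R = 126 (R = -9*(-14) = 126)
R - 108*92 = 126 - 108*92 = 126 - 9936 = -9810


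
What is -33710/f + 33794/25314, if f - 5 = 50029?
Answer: 69792838/105546723 ≈ 0.66125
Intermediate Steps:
f = 50034 (f = 5 + 50029 = 50034)
-33710/f + 33794/25314 = -33710/50034 + 33794/25314 = -33710*1/50034 + 33794*(1/25314) = -16855/25017 + 16897/12657 = 69792838/105546723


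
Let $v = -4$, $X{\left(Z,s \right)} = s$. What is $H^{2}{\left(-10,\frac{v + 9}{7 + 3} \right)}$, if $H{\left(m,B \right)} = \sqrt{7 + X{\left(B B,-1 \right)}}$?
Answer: $6$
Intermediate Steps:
$H{\left(m,B \right)} = \sqrt{6}$ ($H{\left(m,B \right)} = \sqrt{7 - 1} = \sqrt{6}$)
$H^{2}{\left(-10,\frac{v + 9}{7 + 3} \right)} = \left(\sqrt{6}\right)^{2} = 6$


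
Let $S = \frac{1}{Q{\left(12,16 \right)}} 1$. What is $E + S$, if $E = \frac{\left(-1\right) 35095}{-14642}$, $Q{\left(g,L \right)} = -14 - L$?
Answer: $\frac{259552}{109815} \approx 2.3635$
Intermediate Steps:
$S = - \frac{1}{30}$ ($S = \frac{1}{-14 - 16} \cdot 1 = \frac{1}{-30} \cdot 1 = \left(- \frac{1}{30}\right) 1 = - \frac{1}{30} \approx -0.033333$)
$E = \frac{35095}{14642}$ ($E = \left(-35095\right) \left(- \frac{1}{14642}\right) = \frac{35095}{14642} \approx 2.3969$)
$E + S = \frac{35095}{14642} - \frac{1}{30} = \frac{259552}{109815}$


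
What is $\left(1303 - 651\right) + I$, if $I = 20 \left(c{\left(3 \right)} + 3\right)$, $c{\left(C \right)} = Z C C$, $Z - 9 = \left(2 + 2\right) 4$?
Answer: $5212$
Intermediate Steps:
$Z = 25$ ($Z = 9 + \left(2 + 2\right) 4 = 9 + 4 \cdot 4 = 9 + 16 = 25$)
$c{\left(C \right)} = 25 C^{2}$ ($c{\left(C \right)} = 25 C C = 25 C^{2}$)
$I = 4560$ ($I = 20 \left(25 \cdot 3^{2} + 3\right) = 20 \left(25 \cdot 9 + 3\right) = 20 \left(225 + 3\right) = 20 \cdot 228 = 4560$)
$\left(1303 - 651\right) + I = \left(1303 - 651\right) + 4560 = 652 + 4560 = 5212$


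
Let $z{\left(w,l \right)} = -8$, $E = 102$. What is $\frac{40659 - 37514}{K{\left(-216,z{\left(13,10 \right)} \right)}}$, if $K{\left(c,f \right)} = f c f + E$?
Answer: $- \frac{3145}{13722} \approx -0.22919$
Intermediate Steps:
$K{\left(c,f \right)} = 102 + c f^{2}$ ($K{\left(c,f \right)} = f c f + 102 = c f f + 102 = c f^{2} + 102 = 102 + c f^{2}$)
$\frac{40659 - 37514}{K{\left(-216,z{\left(13,10 \right)} \right)}} = \frac{40659 - 37514}{102 - 216 \left(-8\right)^{2}} = \frac{3145}{102 - 13824} = \frac{3145}{-13722} = 3145 \left(- \frac{1}{13722}\right) = - \frac{3145}{13722}$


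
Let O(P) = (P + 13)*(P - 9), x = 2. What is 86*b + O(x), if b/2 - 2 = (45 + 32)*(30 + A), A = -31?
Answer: -13005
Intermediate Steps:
O(P) = (-9 + P)*(13 + P) (O(P) = (13 + P)*(-9 + P) = (-9 + P)*(13 + P))
b = -150 (b = 4 + 2*((45 + 32)*(30 - 31)) = 4 + 2*(77*(-1)) = 4 + 2*(-77) = 4 - 154 = -150)
86*b + O(x) = 86*(-150) + (-117 + 2**2 + 4*2) = -12900 + (-117 + 4 + 8) = -12900 - 105 = -13005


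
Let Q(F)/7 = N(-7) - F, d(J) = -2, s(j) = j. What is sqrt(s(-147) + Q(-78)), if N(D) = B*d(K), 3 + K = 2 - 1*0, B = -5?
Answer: sqrt(469) ≈ 21.656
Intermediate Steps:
K = -1 (K = -3 + (2 - 1*0) = -3 + (2 + 0) = -3 + 2 = -1)
N(D) = 10 (N(D) = -5*(-2) = 10)
Q(F) = 70 - 7*F (Q(F) = 7*(10 - F) = 70 - 7*F)
sqrt(s(-147) + Q(-78)) = sqrt(-147 + (70 - 7*(-78))) = sqrt(-147 + (70 + 546)) = sqrt(-147 + 616) = sqrt(469)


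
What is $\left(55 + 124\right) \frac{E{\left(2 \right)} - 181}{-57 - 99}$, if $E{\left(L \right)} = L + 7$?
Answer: $\frac{7697}{39} \approx 197.36$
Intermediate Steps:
$E{\left(L \right)} = 7 + L$
$\left(55 + 124\right) \frac{E{\left(2 \right)} - 181}{-57 - 99} = \left(55 + 124\right) \frac{\left(7 + 2\right) - 181}{-57 - 99} = 179 \frac{9 - 181}{-156} = 179 \left(\left(-172\right) \left(- \frac{1}{156}\right)\right) = 179 \cdot \frac{43}{39} = \frac{7697}{39}$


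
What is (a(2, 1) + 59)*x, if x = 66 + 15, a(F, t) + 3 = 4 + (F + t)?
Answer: 5103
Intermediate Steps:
a(F, t) = 1 + F + t (a(F, t) = -3 + (4 + (F + t)) = -3 + (4 + F + t) = 1 + F + t)
x = 81
(a(2, 1) + 59)*x = ((1 + 2 + 1) + 59)*81 = (4 + 59)*81 = 63*81 = 5103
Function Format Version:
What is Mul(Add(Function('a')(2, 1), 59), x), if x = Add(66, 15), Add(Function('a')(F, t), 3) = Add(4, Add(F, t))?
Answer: 5103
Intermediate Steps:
Function('a')(F, t) = Add(1, F, t) (Function('a')(F, t) = Add(-3, Add(4, Add(F, t))) = Add(-3, Add(4, F, t)) = Add(1, F, t))
x = 81
Mul(Add(Function('a')(2, 1), 59), x) = Mul(Add(Add(1, 2, 1), 59), 81) = Mul(Add(4, 59), 81) = Mul(63, 81) = 5103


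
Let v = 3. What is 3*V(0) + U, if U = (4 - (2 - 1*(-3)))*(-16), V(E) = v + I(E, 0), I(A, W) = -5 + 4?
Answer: 22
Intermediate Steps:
I(A, W) = -1
V(E) = 2 (V(E) = 3 - 1 = 2)
U = 16 (U = (4 - (2 + 3))*(-16) = (4 - 1*5)*(-16) = (4 - 5)*(-16) = -1*(-16) = 16)
3*V(0) + U = 3*2 + 16 = 6 + 16 = 22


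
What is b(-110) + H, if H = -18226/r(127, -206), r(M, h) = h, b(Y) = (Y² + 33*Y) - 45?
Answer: 876888/103 ≈ 8513.5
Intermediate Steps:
b(Y) = -45 + Y² + 33*Y
H = 9113/103 (H = -18226/(-206) = -18226*(-1/206) = 9113/103 ≈ 88.476)
b(-110) + H = (-45 + (-110)² + 33*(-110)) + 9113/103 = (-45 + 12100 - 3630) + 9113/103 = 8425 + 9113/103 = 876888/103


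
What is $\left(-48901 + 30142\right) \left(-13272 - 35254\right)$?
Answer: $910299234$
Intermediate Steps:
$\left(-48901 + 30142\right) \left(-13272 - 35254\right) = \left(-18759\right) \left(-48526\right) = 910299234$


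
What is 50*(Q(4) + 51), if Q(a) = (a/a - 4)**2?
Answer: 3000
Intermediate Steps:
Q(a) = 9 (Q(a) = (1 - 4)**2 = (-3)**2 = 9)
50*(Q(4) + 51) = 50*(9 + 51) = 50*60 = 3000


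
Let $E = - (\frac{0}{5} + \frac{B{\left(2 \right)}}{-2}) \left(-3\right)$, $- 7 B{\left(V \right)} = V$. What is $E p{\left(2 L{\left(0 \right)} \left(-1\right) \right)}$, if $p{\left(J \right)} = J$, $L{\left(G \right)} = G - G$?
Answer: $0$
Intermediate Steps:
$L{\left(G \right)} = 0$
$B{\left(V \right)} = - \frac{V}{7}$
$E = \frac{3}{7}$ ($E = - (\frac{0}{5} + \frac{\left(- \frac{1}{7}\right) 2}{-2}) \left(-3\right) = - (0 \cdot \frac{1}{5} - - \frac{1}{7}) \left(-3\right) = - (0 + \frac{1}{7}) \left(-3\right) = \left(-1\right) \frac{1}{7} \left(-3\right) = \left(- \frac{1}{7}\right) \left(-3\right) = \frac{3}{7} \approx 0.42857$)
$E p{\left(2 L{\left(0 \right)} \left(-1\right) \right)} = \frac{3 \cdot 2 \cdot 0 \left(-1\right)}{7} = \frac{3 \cdot 0 \left(-1\right)}{7} = \frac{3}{7} \cdot 0 = 0$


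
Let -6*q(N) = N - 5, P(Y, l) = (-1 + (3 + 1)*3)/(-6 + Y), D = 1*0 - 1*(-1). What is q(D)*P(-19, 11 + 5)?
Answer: -22/75 ≈ -0.29333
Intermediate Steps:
D = 1 (D = 0 + 1 = 1)
P(Y, l) = 11/(-6 + Y) (P(Y, l) = (-1 + 4*3)/(-6 + Y) = (-1 + 12)/(-6 + Y) = 11/(-6 + Y))
q(N) = ⅚ - N/6 (q(N) = -(N - 5)/6 = -(-5 + N)/6 = ⅚ - N/6)
q(D)*P(-19, 11 + 5) = (⅚ - ⅙*1)*(11/(-6 - 19)) = (⅚ - ⅙)*(11/(-25)) = 2*(11*(-1/25))/3 = (⅔)*(-11/25) = -22/75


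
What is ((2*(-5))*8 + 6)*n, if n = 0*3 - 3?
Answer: 222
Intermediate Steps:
n = -3 (n = 0 - 3 = -3)
((2*(-5))*8 + 6)*n = ((2*(-5))*8 + 6)*(-3) = (-10*8 + 6)*(-3) = (-80 + 6)*(-3) = -74*(-3) = 222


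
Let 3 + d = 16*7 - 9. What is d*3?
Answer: 300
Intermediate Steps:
d = 100 (d = -3 + (16*7 - 9) = -3 + (112 - 9) = -3 + 103 = 100)
d*3 = 100*3 = 300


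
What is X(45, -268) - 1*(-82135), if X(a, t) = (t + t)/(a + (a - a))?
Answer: 3695539/45 ≈ 82123.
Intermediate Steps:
X(a, t) = 2*t/a (X(a, t) = (2*t)/(a + 0) = (2*t)/a = 2*t/a)
X(45, -268) - 1*(-82135) = 2*(-268)/45 - 1*(-82135) = 2*(-268)*(1/45) + 82135 = -536/45 + 82135 = 3695539/45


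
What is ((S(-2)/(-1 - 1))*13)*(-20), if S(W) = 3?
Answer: 390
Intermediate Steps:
((S(-2)/(-1 - 1))*13)*(-20) = ((3/(-1 - 1))*13)*(-20) = ((3/(-2))*13)*(-20) = ((3*(-½))*13)*(-20) = -3/2*13*(-20) = -39/2*(-20) = 390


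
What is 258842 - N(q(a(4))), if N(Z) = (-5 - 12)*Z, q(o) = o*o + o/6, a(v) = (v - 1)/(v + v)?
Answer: 16566109/64 ≈ 2.5885e+5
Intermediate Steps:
a(v) = (-1 + v)/(2*v) (a(v) = (-1 + v)/((2*v)) = (-1 + v)*(1/(2*v)) = (-1 + v)/(2*v))
q(o) = o**2 + o/6 (q(o) = o**2 + o*(1/6) = o**2 + o/6)
N(Z) = -17*Z
258842 - N(q(a(4))) = 258842 - (-17)*((1/2)*(-1 + 4)/4)*(1/6 + (1/2)*(-1 + 4)/4) = 258842 - (-17)*((1/2)*(1/4)*3)*(1/6 + (1/2)*(1/4)*3) = 258842 - (-17)*3*(1/6 + 3/8)/8 = 258842 - (-17)*(3/8)*(13/24) = 258842 - (-17)*13/64 = 258842 - 1*(-221/64) = 258842 + 221/64 = 16566109/64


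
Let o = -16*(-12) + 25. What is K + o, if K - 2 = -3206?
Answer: -2987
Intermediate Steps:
K = -3204 (K = 2 - 3206 = -3204)
o = 217 (o = 192 + 25 = 217)
K + o = -3204 + 217 = -2987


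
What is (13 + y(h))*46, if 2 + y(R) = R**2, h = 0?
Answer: 506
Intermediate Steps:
y(R) = -2 + R**2
(13 + y(h))*46 = (13 + (-2 + 0**2))*46 = (13 + (-2 + 0))*46 = (13 - 2)*46 = 11*46 = 506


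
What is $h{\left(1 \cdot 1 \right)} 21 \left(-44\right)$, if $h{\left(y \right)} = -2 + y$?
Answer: $924$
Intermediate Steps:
$h{\left(1 \cdot 1 \right)} 21 \left(-44\right) = \left(-2 + 1 \cdot 1\right) 21 \left(-44\right) = \left(-2 + 1\right) 21 \left(-44\right) = \left(-1\right) 21 \left(-44\right) = \left(-21\right) \left(-44\right) = 924$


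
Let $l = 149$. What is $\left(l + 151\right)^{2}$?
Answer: $90000$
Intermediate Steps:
$\left(l + 151\right)^{2} = \left(149 + 151\right)^{2} = 300^{2} = 90000$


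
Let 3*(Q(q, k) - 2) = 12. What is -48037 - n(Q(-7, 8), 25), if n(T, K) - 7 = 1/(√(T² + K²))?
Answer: -48044 - √661/661 ≈ -48044.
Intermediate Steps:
Q(q, k) = 6 (Q(q, k) = 2 + (⅓)*12 = 2 + 4 = 6)
n(T, K) = 7 + (K² + T²)^(-½) (n(T, K) = 7 + 1/(√(T² + K²)) = 7 + 1/(√(K² + T²)) = 7 + (K² + T²)^(-½))
-48037 - n(Q(-7, 8), 25) = -48037 - (7 + (25² + 6²)^(-½)) = -48037 - (7 + (625 + 36)^(-½)) = -48037 - (7 + 661^(-½)) = -48037 - (7 + √661/661) = -48037 + (-7 - √661/661) = -48044 - √661/661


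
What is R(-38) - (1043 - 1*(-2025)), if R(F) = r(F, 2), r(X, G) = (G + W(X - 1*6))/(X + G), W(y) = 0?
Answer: -55225/18 ≈ -3068.1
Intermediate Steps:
r(X, G) = G/(G + X) (r(X, G) = (G + 0)/(X + G) = G/(G + X))
R(F) = 2/(2 + F)
R(-38) - (1043 - 1*(-2025)) = 2/(2 - 38) - (1043 - 1*(-2025)) = 2/(-36) - (1043 + 2025) = 2*(-1/36) - 1*3068 = -1/18 - 3068 = -55225/18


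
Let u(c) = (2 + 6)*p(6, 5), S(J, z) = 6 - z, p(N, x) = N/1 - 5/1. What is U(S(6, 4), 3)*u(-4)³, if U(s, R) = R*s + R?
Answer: 4608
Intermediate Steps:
p(N, x) = -5 + N (p(N, x) = N*1 - 5*1 = N - 5 = -5 + N)
U(s, R) = R + R*s
u(c) = 8 (u(c) = (2 + 6)*(-5 + 6) = 8*1 = 8)
U(S(6, 4), 3)*u(-4)³ = (3*(1 + (6 - 1*4)))*8³ = (3*(1 + (6 - 4)))*512 = (3*(1 + 2))*512 = (3*3)*512 = 9*512 = 4608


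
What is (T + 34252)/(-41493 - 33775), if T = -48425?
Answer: 14173/75268 ≈ 0.18830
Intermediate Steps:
(T + 34252)/(-41493 - 33775) = (-48425 + 34252)/(-41493 - 33775) = -14173/(-75268) = -14173*(-1/75268) = 14173/75268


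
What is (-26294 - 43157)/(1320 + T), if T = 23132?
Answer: -69451/24452 ≈ -2.8403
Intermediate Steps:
(-26294 - 43157)/(1320 + T) = (-26294 - 43157)/(1320 + 23132) = -69451/24452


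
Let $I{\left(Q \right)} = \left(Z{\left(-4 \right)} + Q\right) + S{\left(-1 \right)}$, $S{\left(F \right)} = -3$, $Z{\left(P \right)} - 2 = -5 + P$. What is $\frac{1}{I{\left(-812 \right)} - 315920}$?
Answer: $- \frac{1}{316742} \approx -3.1571 \cdot 10^{-6}$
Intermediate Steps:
$Z{\left(P \right)} = -3 + P$ ($Z{\left(P \right)} = 2 + \left(-5 + P\right) = -3 + P$)
$I{\left(Q \right)} = -10 + Q$ ($I{\left(Q \right)} = \left(\left(-3 - 4\right) + Q\right) - 3 = \left(-7 + Q\right) - 3 = -10 + Q$)
$\frac{1}{I{\left(-812 \right)} - 315920} = \frac{1}{\left(-10 - 812\right) - 315920} = \frac{1}{-822 - 315920} = \frac{1}{-316742} = - \frac{1}{316742}$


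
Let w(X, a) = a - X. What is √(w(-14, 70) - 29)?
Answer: √55 ≈ 7.4162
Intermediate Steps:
√(w(-14, 70) - 29) = √((70 - 1*(-14)) - 29) = √((70 + 14) - 29) = √(84 - 29) = √55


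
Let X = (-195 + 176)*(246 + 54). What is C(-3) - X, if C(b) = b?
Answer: 5697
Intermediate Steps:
X = -5700 (X = -19*300 = -5700)
C(-3) - X = -3 - 1*(-5700) = -3 + 5700 = 5697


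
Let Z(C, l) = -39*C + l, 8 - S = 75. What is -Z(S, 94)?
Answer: -2707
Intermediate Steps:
S = -67 (S = 8 - 1*75 = 8 - 75 = -67)
Z(C, l) = l - 39*C
-Z(S, 94) = -(94 - 39*(-67)) = -(94 + 2613) = -1*2707 = -2707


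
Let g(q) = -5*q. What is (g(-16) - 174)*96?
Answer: -9024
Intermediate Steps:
(g(-16) - 174)*96 = (-5*(-16) - 174)*96 = (80 - 174)*96 = -94*96 = -9024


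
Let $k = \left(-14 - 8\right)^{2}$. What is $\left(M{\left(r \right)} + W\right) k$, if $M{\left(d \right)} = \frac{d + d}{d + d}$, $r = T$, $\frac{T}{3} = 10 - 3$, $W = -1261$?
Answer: $-609840$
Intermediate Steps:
$T = 21$ ($T = 3 \left(10 - 3\right) = 3 \cdot 7 = 21$)
$k = 484$ ($k = \left(-22\right)^{2} = 484$)
$r = 21$
$M{\left(d \right)} = 1$ ($M{\left(d \right)} = \frac{2 d}{2 d} = 2 d \frac{1}{2 d} = 1$)
$\left(M{\left(r \right)} + W\right) k = \left(1 - 1261\right) 484 = \left(-1260\right) 484 = -609840$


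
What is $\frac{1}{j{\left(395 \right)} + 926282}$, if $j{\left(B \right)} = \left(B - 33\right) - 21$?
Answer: $\frac{1}{926623} \approx 1.0792 \cdot 10^{-6}$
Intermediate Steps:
$j{\left(B \right)} = -54 + B$ ($j{\left(B \right)} = \left(-33 + B\right) - 21 = -54 + B$)
$\frac{1}{j{\left(395 \right)} + 926282} = \frac{1}{\left(-54 + 395\right) + 926282} = \frac{1}{341 + 926282} = \frac{1}{926623}$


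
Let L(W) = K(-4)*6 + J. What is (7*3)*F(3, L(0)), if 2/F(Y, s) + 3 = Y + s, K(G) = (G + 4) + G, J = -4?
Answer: -3/2 ≈ -1.5000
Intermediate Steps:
K(G) = 4 + 2*G (K(G) = (4 + G) + G = 4 + 2*G)
L(W) = -28 (L(W) = (4 + 2*(-4))*6 - 4 = (4 - 8)*6 - 4 = -4*6 - 4 = -24 - 4 = -28)
F(Y, s) = 2/(-3 + Y + s) (F(Y, s) = 2/(-3 + (Y + s)) = 2/(-3 + Y + s))
(7*3)*F(3, L(0)) = (7*3)*(2/(-3 + 3 - 28)) = 21*(2/(-28)) = 21*(2*(-1/28)) = 21*(-1/14) = -3/2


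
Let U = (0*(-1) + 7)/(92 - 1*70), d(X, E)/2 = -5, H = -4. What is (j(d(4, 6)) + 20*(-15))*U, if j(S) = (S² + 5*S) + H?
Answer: -889/11 ≈ -80.818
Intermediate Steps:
d(X, E) = -10 (d(X, E) = 2*(-5) = -10)
j(S) = -4 + S² + 5*S (j(S) = (S² + 5*S) - 4 = -4 + S² + 5*S)
U = 7/22 (U = (0 + 7)/(92 - 70) = 7/22 ≈ 0.31818)
(j(d(4, 6)) + 20*(-15))*U = ((-4 + (-10)² + 5*(-10)) + 20*(-15))*(7/22) = ((-4 + 100 - 50) - 300)*(7/22) = (46 - 300)*(7/22) = -254*7/22 = -889/11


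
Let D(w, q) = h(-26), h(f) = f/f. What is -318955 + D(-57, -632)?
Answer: -318954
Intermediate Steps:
h(f) = 1
D(w, q) = 1
-318955 + D(-57, -632) = -318955 + 1 = -318954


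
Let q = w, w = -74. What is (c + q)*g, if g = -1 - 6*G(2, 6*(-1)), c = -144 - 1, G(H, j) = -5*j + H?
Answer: 42267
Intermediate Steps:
G(H, j) = H - 5*j
c = -145
q = -74
g = -193 (g = -1 - 6*(2 - 30*(-1)) = -1 - 6*(2 - 5*(-6)) = -1 - 6*(2 + 30) = -1 - 6*32 = -1 - 192 = -193)
(c + q)*g = (-145 - 74)*(-193) = -219*(-193) = 42267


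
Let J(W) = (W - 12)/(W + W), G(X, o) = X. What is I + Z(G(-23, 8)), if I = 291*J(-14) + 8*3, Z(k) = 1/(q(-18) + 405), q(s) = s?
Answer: 1594067/5418 ≈ 294.22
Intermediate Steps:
Z(k) = 1/387 (Z(k) = 1/(-18 + 405) = 1/387)
J(W) = (-12 + W)/(2*W) (J(W) = (-12 + W)/((2*W)) = (-12 + W)*(1/(2*W)) = (-12 + W)/(2*W))
I = 4119/14 (I = 291*((1/2)*(-12 - 14)/(-14)) + 8*3 = 291*((1/2)*(-1/14)*(-26)) + 24 = 291*(13/14) + 24 = 3783/14 + 24 = 4119/14 ≈ 294.21)
I + Z(G(-23, 8)) = 4119/14 + 1/387 = 1594067/5418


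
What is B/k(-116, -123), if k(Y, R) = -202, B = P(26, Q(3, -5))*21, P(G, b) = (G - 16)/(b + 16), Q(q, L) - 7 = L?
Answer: -35/606 ≈ -0.057756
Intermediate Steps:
Q(q, L) = 7 + L
P(G, b) = (-16 + G)/(16 + b)
B = 35/3 (B = ((-16 + 26)/(16 + (7 - 5)))*21 = (10/(16 + 2))*21 = (10/18)*21 = ((1/18)*10)*21 = (5/9)*21 = 35/3 ≈ 11.667)
B/k(-116, -123) = (35/3)/(-202) = (35/3)*(-1/202) = -35/606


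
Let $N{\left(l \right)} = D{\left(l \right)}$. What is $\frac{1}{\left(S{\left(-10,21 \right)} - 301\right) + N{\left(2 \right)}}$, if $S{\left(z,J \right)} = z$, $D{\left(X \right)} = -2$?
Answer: $- \frac{1}{313} \approx -0.0031949$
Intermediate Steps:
$N{\left(l \right)} = -2$
$\frac{1}{\left(S{\left(-10,21 \right)} - 301\right) + N{\left(2 \right)}} = \frac{1}{\left(-10 - 301\right) - 2} = \frac{1}{-311 - 2} = \frac{1}{-313} = - \frac{1}{313}$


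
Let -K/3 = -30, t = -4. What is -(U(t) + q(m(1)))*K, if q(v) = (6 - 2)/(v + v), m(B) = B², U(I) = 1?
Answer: -270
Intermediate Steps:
K = 90 (K = -3*(-30) = 90)
q(v) = 2/v (q(v) = 4/((2*v)) = 4*(1/(2*v)) = 2/v)
-(U(t) + q(m(1)))*K = -(1 + 2/(1²))*90 = -(1 + 2/1)*90 = -(1 + 2*1)*90 = -(1 + 2)*90 = -3*90 = -1*270 = -270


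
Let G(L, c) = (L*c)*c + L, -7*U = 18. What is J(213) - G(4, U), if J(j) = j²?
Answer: 2221589/49 ≈ 45339.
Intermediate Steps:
U = -18/7 (U = -⅐*18 = -18/7 ≈ -2.5714)
G(L, c) = L + L*c² (G(L, c) = L*c² + L = L + L*c²)
J(213) - G(4, U) = 213² - 4*(1 + (-18/7)²) = 45369 - 4*(1 + 324/49) = 45369 - 4*373/49 = 45369 - 1*1492/49 = 45369 - 1492/49 = 2221589/49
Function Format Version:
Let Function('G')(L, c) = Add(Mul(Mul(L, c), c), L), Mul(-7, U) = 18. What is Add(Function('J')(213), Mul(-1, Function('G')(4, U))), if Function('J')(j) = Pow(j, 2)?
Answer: Rational(2221589, 49) ≈ 45339.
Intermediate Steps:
U = Rational(-18, 7) (U = Mul(Rational(-1, 7), 18) = Rational(-18, 7) ≈ -2.5714)
Function('G')(L, c) = Add(L, Mul(L, Pow(c, 2))) (Function('G')(L, c) = Add(Mul(L, Pow(c, 2)), L) = Add(L, Mul(L, Pow(c, 2))))
Add(Function('J')(213), Mul(-1, Function('G')(4, U))) = Add(Pow(213, 2), Mul(-1, Mul(4, Add(1, Pow(Rational(-18, 7), 2))))) = Add(45369, Mul(-1, Mul(4, Add(1, Rational(324, 49))))) = Add(45369, Mul(-1, Mul(4, Rational(373, 49)))) = Add(45369, Mul(-1, Rational(1492, 49))) = Add(45369, Rational(-1492, 49)) = Rational(2221589, 49)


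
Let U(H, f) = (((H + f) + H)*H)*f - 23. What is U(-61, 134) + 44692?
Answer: -53419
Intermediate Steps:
U(H, f) = -23 + H*f*(f + 2*H) (U(H, f) = ((f + 2*H)*H)*f - 23 = (H*(f + 2*H))*f - 23 = H*f*(f + 2*H) - 23 = -23 + H*f*(f + 2*H))
U(-61, 134) + 44692 = (-23 - 61*134**2 + 2*134*(-61)**2) + 44692 = (-23 - 61*17956 + 2*134*3721) + 44692 = (-23 - 1095316 + 997228) + 44692 = -98111 + 44692 = -53419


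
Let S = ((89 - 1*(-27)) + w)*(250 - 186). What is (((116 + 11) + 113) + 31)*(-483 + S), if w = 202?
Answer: 5384499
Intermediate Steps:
S = 20352 (S = ((89 - 1*(-27)) + 202)*(250 - 186) = ((89 + 27) + 202)*64 = (116 + 202)*64 = 318*64 = 20352)
(((116 + 11) + 113) + 31)*(-483 + S) = (((116 + 11) + 113) + 31)*(-483 + 20352) = ((127 + 113) + 31)*19869 = (240 + 31)*19869 = 271*19869 = 5384499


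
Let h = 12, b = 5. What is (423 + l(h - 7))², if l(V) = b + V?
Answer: 187489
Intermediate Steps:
l(V) = 5 + V
(423 + l(h - 7))² = (423 + (5 + (12 - 7)))² = (423 + (5 + 5))² = (423 + 10)² = 433² = 187489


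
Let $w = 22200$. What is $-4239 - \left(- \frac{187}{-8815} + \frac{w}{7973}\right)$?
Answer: $- \frac{298122560756}{70281995} \approx -4241.8$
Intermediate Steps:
$-4239 - \left(- \frac{187}{-8815} + \frac{w}{7973}\right) = -4239 - \left(- \frac{187}{-8815} + \frac{22200}{7973}\right) = -4239 - \left(\left(-187\right) \left(- \frac{1}{8815}\right) + 22200 \cdot \frac{1}{7973}\right) = -4239 - \left(\frac{187}{8815} + \frac{22200}{7973}\right) = -4239 - \frac{197183951}{70281995} = - \frac{298122560756}{70281995}$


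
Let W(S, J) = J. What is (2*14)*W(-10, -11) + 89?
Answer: -219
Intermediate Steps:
(2*14)*W(-10, -11) + 89 = (2*14)*(-11) + 89 = 28*(-11) + 89 = -308 + 89 = -219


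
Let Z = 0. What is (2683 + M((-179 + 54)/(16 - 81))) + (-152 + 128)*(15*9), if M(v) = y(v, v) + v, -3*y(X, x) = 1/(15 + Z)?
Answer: -324733/585 ≈ -555.10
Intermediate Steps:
y(X, x) = -1/45 (y(X, x) = -1/(3*(15 + 0)) = -⅓/15 = -⅓*1/15 = -1/45)
M(v) = -1/45 + v
(2683 + M((-179 + 54)/(16 - 81))) + (-152 + 128)*(15*9) = (2683 + (-1/45 + (-179 + 54)/(16 - 81))) + (-152 + 128)*(15*9) = (2683 + (-1/45 - 125/(-65))) - 24*135 = (2683 + (-1/45 - 125*(-1/65))) - 3240 = (2683 + (-1/45 + 25/13)) - 3240 = (2683 + 1112/585) - 3240 = 1570667/585 - 3240 = -324733/585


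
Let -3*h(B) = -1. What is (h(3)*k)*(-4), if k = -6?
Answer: 8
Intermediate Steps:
h(B) = ⅓ (h(B) = -⅓*(-1) = ⅓)
(h(3)*k)*(-4) = ((⅓)*(-6))*(-4) = -2*(-4) = 8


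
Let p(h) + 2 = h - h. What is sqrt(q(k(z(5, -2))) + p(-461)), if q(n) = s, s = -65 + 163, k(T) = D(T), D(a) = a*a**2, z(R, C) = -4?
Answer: 4*sqrt(6) ≈ 9.7980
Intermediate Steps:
D(a) = a**3
k(T) = T**3
s = 98
p(h) = -2 (p(h) = -2 + (h - h) = -2 + 0 = -2)
q(n) = 98
sqrt(q(k(z(5, -2))) + p(-461)) = sqrt(98 - 2) = sqrt(96) = 4*sqrt(6)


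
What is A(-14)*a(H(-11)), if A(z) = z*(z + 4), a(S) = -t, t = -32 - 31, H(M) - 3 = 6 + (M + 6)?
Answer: 8820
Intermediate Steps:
H(M) = 15 + M (H(M) = 3 + (6 + (M + 6)) = 3 + (6 + (6 + M)) = 3 + (12 + M) = 15 + M)
t = -63
a(S) = 63 (a(S) = -1*(-63) = 63)
A(z) = z*(4 + z)
A(-14)*a(H(-11)) = -14*(4 - 14)*63 = -14*(-10)*63 = 140*63 = 8820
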